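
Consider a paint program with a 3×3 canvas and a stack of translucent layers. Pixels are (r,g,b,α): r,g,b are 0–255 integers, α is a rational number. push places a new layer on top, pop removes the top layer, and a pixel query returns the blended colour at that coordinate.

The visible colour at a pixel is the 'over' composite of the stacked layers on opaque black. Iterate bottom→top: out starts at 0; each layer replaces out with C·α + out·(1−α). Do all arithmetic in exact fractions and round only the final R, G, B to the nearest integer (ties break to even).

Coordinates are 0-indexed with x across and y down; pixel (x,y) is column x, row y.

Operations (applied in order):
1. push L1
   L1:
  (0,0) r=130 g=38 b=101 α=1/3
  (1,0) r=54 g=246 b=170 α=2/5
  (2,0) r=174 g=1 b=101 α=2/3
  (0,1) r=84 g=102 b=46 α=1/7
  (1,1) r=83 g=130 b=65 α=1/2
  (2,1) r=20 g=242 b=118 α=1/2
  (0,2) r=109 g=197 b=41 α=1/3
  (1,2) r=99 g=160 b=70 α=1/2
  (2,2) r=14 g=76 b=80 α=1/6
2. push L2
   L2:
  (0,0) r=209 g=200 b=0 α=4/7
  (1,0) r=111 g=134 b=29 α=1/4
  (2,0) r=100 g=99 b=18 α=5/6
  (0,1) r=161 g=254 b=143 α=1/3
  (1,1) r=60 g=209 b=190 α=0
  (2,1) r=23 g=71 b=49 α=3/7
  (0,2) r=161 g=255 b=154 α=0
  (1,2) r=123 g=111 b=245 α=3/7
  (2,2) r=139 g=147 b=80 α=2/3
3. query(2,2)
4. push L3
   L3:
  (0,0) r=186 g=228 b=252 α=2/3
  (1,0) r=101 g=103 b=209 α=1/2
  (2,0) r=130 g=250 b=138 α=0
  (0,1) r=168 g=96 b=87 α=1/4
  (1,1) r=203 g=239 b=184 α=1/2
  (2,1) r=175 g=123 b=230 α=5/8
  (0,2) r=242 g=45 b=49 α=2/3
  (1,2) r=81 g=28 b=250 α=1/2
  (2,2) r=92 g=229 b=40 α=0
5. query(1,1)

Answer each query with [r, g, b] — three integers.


at x=2,y=2 over L1,L2:
L1 α=1/6: [7/3, 38/3, 40/3]
L2 α=2/3: [841/9, 920/9, 520/9]
= [93, 102, 58]

query (1,1) [L1,L2,L3] — begin 0,0,0
after L1 α=1/2: [83/2, 65, 65/2]
after L2 α=0: [83/2, 65, 65/2]
after L3 α=1/2: [489/4, 152, 433/4]
rounded: [122, 152, 108]


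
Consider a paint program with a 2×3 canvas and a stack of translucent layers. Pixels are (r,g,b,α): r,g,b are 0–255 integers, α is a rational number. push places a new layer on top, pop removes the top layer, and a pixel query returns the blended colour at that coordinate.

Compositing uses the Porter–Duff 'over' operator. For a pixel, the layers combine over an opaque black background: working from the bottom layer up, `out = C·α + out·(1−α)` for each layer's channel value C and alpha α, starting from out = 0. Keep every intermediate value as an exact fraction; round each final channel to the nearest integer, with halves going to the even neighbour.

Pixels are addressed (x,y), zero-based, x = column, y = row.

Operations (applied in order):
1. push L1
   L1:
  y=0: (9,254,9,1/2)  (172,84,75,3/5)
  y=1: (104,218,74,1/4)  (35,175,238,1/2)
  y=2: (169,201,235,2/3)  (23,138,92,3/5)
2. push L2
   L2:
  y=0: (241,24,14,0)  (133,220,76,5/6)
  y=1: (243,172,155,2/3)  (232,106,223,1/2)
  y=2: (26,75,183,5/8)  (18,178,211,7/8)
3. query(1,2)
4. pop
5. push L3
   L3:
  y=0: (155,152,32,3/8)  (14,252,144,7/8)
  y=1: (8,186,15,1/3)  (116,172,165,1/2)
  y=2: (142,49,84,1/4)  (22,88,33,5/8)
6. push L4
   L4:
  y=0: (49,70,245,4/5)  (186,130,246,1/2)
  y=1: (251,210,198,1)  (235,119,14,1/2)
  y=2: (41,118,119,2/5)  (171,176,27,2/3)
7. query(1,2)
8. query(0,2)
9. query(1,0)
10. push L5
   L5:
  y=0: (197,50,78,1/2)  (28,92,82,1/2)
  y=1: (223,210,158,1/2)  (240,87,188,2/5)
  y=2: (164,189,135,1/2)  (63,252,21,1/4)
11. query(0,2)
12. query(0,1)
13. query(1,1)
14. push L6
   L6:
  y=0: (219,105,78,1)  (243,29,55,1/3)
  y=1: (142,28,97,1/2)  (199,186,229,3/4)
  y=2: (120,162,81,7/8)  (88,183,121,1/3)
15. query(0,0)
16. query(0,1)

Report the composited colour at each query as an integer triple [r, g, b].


at x=1,y=2 over L1,L2:
after L1 α=3/5: [69/5, 414/5, 276/5]
after L2 α=7/8: [699/40, 1661/10, 7661/40]
rounded: [17, 166, 192]

at x=1,y=2 over L1,L3,L4:
+L1 (α=3/5) → [69/5, 414/5, 276/5]
+L3 (α=5/8) → [757/40, 1721/20, 1653/40]
+L4 (α=2/3) → [14437/120, 8761/60, 1271/40]
rounded: [120, 146, 32]

query (0,2) [L1,L3,L4] — begin 0,0,0
L1 α=2/3: [338/3, 134, 470/3]
L3 α=1/4: [120, 451/4, 277/2]
L4 α=2/5: [442/5, 2297/20, 1307/10]
→ [88, 115, 131]

at x=1,y=0 over L1,L3,L4:
+L1 (α=3/5) → [516/5, 252/5, 45]
+L3 (α=7/8) → [503/20, 1134/5, 1053/8]
+L4 (α=1/2) → [4223/40, 892/5, 3021/16]
= [106, 178, 189]

query (0,2) [L1,L3,L4,L5] — begin 0,0,0
after L1 α=2/3: [338/3, 134, 470/3]
after L3 α=1/4: [120, 451/4, 277/2]
after L4 α=2/5: [442/5, 2297/20, 1307/10]
after L5 α=1/2: [631/5, 6077/40, 2657/20]
→ [126, 152, 133]

at x=0,y=1 over L1,L3,L4,L5:
after L1 α=1/4: [26, 109/2, 37/2]
after L3 α=1/3: [20, 295/3, 52/3]
after L4 α=1: [251, 210, 198]
after L5 α=1/2: [237, 210, 178]
= [237, 210, 178]

query (1,1) [L1,L3,L4,L5] — begin 0,0,0
L1 α=1/2: [35/2, 175/2, 119]
L3 α=1/2: [267/4, 519/4, 142]
L4 α=1/2: [1207/8, 995/8, 78]
L5 α=2/5: [7461/40, 4377/40, 122]
= [187, 109, 122]

(0,0) stack=L1,L3,L4,L5,L6; from [0,0,0]:
+L1 (α=1/2) → [9/2, 127, 9/2]
+L3 (α=3/8) → [975/16, 1091/8, 237/16]
+L4 (α=4/5) → [4111/80, 3331/40, 15917/80]
+L5 (α=1/2) → [19871/160, 5331/80, 22157/160]
+L6 (α=1) → [219, 105, 78]
→ [219, 105, 78]

at x=0,y=1 over L1,L3,L4,L5,L6:
L1 α=1/4: [26, 109/2, 37/2]
L3 α=1/3: [20, 295/3, 52/3]
L4 α=1: [251, 210, 198]
L5 α=1/2: [237, 210, 178]
L6 α=1/2: [379/2, 119, 275/2]
= [190, 119, 138]


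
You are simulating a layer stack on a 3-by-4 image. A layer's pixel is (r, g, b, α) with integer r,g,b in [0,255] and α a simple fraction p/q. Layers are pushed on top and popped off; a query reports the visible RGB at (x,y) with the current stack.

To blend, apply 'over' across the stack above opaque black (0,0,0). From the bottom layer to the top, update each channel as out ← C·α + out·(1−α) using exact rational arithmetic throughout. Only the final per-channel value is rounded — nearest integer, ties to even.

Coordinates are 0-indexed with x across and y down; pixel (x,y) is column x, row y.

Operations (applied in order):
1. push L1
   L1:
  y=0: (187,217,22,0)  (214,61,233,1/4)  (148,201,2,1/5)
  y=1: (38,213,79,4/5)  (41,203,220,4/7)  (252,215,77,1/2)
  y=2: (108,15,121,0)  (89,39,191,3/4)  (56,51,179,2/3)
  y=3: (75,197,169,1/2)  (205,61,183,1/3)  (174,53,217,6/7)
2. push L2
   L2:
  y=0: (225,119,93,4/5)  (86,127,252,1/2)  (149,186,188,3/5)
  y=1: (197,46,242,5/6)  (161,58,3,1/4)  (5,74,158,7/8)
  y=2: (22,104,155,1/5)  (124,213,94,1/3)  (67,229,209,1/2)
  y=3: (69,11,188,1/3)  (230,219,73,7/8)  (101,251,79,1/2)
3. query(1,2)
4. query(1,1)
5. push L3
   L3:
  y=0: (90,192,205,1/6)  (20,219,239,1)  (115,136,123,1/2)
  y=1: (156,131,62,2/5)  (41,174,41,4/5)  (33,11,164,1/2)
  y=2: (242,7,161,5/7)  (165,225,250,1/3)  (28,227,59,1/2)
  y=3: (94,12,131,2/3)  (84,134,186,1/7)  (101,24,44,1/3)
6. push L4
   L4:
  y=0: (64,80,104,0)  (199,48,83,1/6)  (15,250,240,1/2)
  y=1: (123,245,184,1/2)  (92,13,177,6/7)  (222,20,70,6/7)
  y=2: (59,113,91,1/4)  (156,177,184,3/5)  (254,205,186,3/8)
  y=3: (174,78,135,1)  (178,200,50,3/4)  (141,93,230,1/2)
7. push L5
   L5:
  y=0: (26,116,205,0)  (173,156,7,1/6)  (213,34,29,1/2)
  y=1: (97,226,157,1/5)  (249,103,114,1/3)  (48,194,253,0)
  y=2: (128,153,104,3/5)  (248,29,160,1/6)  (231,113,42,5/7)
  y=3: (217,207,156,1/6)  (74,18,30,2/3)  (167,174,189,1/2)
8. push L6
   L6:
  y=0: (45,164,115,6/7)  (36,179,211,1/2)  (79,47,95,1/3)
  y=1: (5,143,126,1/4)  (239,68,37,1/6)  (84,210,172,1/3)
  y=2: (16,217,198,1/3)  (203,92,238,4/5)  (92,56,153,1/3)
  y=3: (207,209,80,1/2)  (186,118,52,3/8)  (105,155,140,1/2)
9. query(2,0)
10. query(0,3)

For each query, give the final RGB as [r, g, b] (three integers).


(1,2) stack=L1,L2; from [0,0,0]:
+L1 (α=3/4) → [267/4, 117/4, 573/4]
+L2 (α=1/3) → [515/6, 181/2, 761/6]
rounded: [86, 90, 127]

at x=1,y=1 over L1,L2:
+L1 (α=4/7) → [164/7, 116, 880/7]
+L2 (α=1/4) → [1619/28, 203/2, 2661/28]
rounded: [58, 102, 95]

(2,0) stack=L1,L2,L3,L4,L5,L6; from [0,0,0]:
after L1 α=1/5: [148/5, 201/5, 2/5]
after L2 α=3/5: [2531/25, 3192/25, 2824/25]
after L3 α=1/2: [2703/25, 3296/25, 5899/50]
after L4 α=1/2: [1539/25, 4773/25, 17899/100]
after L5 α=1/2: [3432/25, 5623/50, 20799/200]
after L6 α=1/3: [8839/75, 2266/25, 30299/300]
rounded: [118, 91, 101]

(0,3) stack=L1,L2,L3,L4,L5,L6; from [0,0,0]:
+L1 (α=1/2) → [75/2, 197/2, 169/2]
+L2 (α=1/3) → [48, 208/3, 119]
+L3 (α=2/3) → [236/3, 280/9, 127]
+L4 (α=1) → [174, 78, 135]
+L5 (α=1/6) → [1087/6, 199/2, 277/2]
+L6 (α=1/2) → [2329/12, 617/4, 437/4]
= [194, 154, 109]


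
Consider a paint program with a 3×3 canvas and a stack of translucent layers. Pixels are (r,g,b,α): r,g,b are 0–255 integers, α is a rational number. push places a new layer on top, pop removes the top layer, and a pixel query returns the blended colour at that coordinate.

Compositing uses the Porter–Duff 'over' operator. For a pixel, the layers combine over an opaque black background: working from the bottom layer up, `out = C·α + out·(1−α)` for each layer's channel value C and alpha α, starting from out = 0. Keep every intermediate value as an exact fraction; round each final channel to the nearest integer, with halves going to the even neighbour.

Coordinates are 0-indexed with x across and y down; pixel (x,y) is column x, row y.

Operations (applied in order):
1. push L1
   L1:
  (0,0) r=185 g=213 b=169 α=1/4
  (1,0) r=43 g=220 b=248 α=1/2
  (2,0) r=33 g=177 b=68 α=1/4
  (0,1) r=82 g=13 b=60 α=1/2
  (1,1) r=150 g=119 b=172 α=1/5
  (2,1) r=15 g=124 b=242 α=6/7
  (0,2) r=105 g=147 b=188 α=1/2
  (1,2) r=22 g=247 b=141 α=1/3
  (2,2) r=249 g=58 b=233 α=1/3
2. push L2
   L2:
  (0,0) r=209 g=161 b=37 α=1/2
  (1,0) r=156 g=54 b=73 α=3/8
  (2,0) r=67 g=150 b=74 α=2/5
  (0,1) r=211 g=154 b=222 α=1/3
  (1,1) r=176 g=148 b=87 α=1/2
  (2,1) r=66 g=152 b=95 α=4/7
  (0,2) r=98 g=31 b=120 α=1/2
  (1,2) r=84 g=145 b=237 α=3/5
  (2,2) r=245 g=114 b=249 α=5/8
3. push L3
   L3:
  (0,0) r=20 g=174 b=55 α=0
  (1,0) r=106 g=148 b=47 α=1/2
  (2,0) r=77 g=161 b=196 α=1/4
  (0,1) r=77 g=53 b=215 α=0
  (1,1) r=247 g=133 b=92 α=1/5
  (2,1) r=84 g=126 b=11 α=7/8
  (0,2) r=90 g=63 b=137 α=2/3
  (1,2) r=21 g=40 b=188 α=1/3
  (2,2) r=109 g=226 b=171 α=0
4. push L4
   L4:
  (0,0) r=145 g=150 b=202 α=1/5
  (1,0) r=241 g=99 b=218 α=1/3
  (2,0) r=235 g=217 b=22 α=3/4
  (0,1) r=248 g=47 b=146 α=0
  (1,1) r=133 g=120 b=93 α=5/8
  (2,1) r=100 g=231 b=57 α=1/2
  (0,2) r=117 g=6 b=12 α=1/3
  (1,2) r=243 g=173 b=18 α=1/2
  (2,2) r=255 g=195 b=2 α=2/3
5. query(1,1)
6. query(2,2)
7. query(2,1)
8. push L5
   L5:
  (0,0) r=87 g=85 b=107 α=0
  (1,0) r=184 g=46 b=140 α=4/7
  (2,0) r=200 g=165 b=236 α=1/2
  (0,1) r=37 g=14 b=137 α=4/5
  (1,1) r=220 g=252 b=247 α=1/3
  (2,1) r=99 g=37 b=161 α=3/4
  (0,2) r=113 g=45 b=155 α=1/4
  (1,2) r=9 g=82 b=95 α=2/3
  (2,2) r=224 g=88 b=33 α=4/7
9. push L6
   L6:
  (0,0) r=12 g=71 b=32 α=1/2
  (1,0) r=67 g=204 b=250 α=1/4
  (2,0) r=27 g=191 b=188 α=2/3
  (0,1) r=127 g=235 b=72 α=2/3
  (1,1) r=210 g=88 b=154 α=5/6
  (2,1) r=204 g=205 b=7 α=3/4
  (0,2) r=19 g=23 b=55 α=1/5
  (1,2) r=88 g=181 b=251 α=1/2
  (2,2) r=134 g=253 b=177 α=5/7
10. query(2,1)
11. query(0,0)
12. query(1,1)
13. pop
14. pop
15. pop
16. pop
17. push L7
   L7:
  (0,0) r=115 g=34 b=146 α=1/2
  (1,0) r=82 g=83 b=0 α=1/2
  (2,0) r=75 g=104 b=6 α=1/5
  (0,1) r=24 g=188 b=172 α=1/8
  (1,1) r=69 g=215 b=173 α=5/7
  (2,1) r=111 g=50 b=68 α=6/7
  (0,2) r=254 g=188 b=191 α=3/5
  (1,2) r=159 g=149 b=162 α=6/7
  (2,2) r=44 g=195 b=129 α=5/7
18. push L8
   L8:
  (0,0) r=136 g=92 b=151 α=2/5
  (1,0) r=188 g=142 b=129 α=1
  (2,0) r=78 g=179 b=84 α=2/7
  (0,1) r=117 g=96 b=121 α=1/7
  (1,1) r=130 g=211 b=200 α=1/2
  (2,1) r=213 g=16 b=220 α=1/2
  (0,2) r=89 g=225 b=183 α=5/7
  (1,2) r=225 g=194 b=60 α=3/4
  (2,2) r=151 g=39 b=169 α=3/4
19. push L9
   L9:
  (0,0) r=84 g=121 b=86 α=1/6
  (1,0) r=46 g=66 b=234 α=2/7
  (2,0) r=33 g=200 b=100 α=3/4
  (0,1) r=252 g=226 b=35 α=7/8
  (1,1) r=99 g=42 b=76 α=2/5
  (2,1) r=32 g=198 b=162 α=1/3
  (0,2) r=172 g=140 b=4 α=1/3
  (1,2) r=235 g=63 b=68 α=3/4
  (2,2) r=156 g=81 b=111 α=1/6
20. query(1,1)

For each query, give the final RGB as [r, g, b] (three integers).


query (1,1) [L1,L2,L3,L4] — begin 0,0,0
+L1 (α=1/5) → [30, 119/5, 172/5]
+L2 (α=1/2) → [103, 859/10, 607/10]
+L3 (α=1/5) → [659/5, 2383/25, 1674/25]
+L4 (α=5/8) → [2651/20, 22149/200, 16647/200]
= [133, 111, 83]

(2,2) stack=L1,L2,L3,L4; from [0,0,0]:
L1 α=1/3: [83, 58/3, 233/3]
L2 α=5/8: [737/4, 157/2, 739/4]
L3 α=0: [737/4, 157/2, 739/4]
L4 α=2/3: [2777/12, 937/6, 755/12]
→ [231, 156, 63]

query (2,1) [L1,L2,L3,L4] — begin 0,0,0
after L1 α=6/7: [90/7, 744/7, 1452/7]
after L2 α=4/7: [2118/49, 6488/49, 7016/49]
after L3 α=7/8: [15465/196, 24853/196, 10789/392]
after L4 α=1/2: [35065/392, 70129/392, 33133/784]
rounded: [89, 179, 42]

(2,1) stack=L1,L2,L3,L4,L5,L6; from [0,0,0]:
+L1 (α=6/7) → [90/7, 744/7, 1452/7]
+L2 (α=4/7) → [2118/49, 6488/49, 7016/49]
+L3 (α=7/8) → [15465/196, 24853/196, 10789/392]
+L4 (α=1/2) → [35065/392, 70129/392, 33133/784]
+L5 (α=3/4) → [151489/1568, 113641/1568, 411805/3136]
+L6 (α=3/4) → [1111105/6272, 1077961/6272, 477661/12544]
rounded: [177, 172, 38]

query (0,0) [L1,L2,L3,L4,L5,L6] — begin 0,0,0
after L1 α=1/4: [185/4, 213/4, 169/4]
after L2 α=1/2: [1021/8, 857/8, 317/8]
after L3 α=0: [1021/8, 857/8, 317/8]
after L4 α=1/5: [1311/10, 1157/10, 721/10]
after L5 α=0: [1311/10, 1157/10, 721/10]
after L6 α=1/2: [1431/20, 1867/20, 1041/20]
= [72, 93, 52]

(1,1) stack=L1,L2,L3,L4,L5,L6; from [0,0,0]:
after L1 α=1/5: [30, 119/5, 172/5]
after L2 α=1/2: [103, 859/10, 607/10]
after L3 α=1/5: [659/5, 2383/25, 1674/25]
after L4 α=5/8: [2651/20, 22149/200, 16647/200]
after L5 α=1/3: [1617/10, 15783/100, 41347/300]
after L6 α=5/6: [4039/20, 59783/600, 272347/1800]
→ [202, 100, 151]

at x=1,y=1 over L1,L2,L7,L8,L9:
after L1 α=1/5: [30, 119/5, 172/5]
after L2 α=1/2: [103, 859/10, 607/10]
after L7 α=5/7: [551/7, 6234/35, 4932/35]
after L8 α=1/2: [1461/14, 13619/70, 5966/35]
after L9 α=2/5: [1431/14, 46737/350, 23218/175]
= [102, 134, 133]


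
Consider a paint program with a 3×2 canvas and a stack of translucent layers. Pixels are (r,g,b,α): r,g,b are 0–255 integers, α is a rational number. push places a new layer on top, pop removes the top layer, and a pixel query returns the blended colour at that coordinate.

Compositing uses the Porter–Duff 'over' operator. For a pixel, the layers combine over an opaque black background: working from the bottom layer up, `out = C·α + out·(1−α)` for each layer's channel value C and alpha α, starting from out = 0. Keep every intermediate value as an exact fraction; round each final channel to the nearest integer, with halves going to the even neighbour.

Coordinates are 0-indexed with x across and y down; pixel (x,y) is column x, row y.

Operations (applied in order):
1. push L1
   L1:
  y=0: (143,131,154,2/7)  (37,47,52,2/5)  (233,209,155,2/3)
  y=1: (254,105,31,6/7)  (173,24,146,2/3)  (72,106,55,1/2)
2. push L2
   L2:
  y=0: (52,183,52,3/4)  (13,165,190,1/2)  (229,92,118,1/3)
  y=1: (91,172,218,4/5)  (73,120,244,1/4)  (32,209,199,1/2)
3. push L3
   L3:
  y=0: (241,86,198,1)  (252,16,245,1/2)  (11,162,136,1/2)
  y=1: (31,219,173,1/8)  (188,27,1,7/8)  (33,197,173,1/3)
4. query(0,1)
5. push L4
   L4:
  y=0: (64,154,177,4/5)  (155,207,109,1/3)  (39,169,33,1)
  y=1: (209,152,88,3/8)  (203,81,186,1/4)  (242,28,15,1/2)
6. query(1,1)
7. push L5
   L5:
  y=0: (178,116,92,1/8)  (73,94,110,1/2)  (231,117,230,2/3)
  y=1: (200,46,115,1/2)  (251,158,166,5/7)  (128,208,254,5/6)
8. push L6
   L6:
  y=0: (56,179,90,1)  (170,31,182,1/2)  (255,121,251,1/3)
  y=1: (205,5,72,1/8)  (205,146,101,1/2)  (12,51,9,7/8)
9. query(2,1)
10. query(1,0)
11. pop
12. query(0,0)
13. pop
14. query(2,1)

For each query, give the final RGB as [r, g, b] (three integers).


at x=0,y=1 over L1,L2,L3:
+L1 (α=6/7) → [1524/7, 90, 186/7]
+L2 (α=4/5) → [4072/35, 778/5, 1258/7]
+L3 (α=1/8) → [4227/40, 6541/40, 1431/8]
rounded: [106, 164, 179]

at x=1,y=1 over L1,L2,L3,L4:
after L1 α=2/3: [346/3, 16, 292/3]
after L2 α=1/4: [419/4, 42, 134]
after L3 α=7/8: [5683/32, 231/8, 141/8]
after L4 α=1/4: [23545/128, 1341/32, 1911/32]
→ [184, 42, 60]

query (2,1) [L1,L2,L3,L4,L5,L6] — begin 0,0,0
after L1 α=1/2: [36, 53, 55/2]
after L2 α=1/2: [34, 131, 453/4]
after L3 α=1/3: [101/3, 153, 799/6]
after L4 α=1/2: [827/6, 181/2, 889/12]
after L5 α=5/6: [4667/36, 2261/12, 16129/72]
after L6 α=7/8: [7691/288, 6545/96, 20665/576]
= [27, 68, 36]

at x=1,y=0 over L1,L2,L3,L4,L5,L6:
after L1 α=2/5: [74/5, 94/5, 104/5]
after L2 α=1/2: [139/10, 919/10, 527/5]
after L3 α=1/2: [2659/20, 1079/20, 876/5]
after L4 α=1/3: [1403/10, 3149/30, 2297/15]
after L5 α=1/2: [2133/20, 5969/60, 3947/30]
after L6 α=1/2: [5533/40, 7829/120, 9407/60]
→ [138, 65, 157]

query (0,0) [L1,L2,L3,L4,L5] — begin 0,0,0
+L1 (α=2/7) → [286/7, 262/7, 44]
+L2 (α=3/4) → [689/14, 4105/28, 50]
+L3 (α=1) → [241, 86, 198]
+L4 (α=4/5) → [497/5, 702/5, 906/5]
+L5 (α=1/8) → [4369/40, 2747/20, 3401/20]
= [109, 137, 170]

query (2,1) [L1,L2,L3,L4] — begin 0,0,0
after L1 α=1/2: [36, 53, 55/2]
after L2 α=1/2: [34, 131, 453/4]
after L3 α=1/3: [101/3, 153, 799/6]
after L4 α=1/2: [827/6, 181/2, 889/12]
= [138, 90, 74]


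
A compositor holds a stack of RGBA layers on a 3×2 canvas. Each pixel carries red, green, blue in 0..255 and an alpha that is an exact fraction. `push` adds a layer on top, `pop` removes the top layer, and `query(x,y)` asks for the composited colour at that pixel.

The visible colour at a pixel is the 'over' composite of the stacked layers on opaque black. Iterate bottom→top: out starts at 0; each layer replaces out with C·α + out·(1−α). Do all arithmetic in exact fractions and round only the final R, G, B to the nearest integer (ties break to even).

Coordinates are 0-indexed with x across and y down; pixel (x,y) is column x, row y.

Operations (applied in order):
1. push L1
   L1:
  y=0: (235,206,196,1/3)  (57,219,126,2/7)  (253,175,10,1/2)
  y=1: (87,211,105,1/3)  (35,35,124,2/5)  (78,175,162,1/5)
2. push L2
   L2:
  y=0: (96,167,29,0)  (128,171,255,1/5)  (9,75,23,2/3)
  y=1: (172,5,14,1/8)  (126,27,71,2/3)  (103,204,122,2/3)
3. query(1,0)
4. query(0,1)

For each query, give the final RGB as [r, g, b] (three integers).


query (1,0) [L1,L2] — begin 0,0,0
L1 α=2/7: [114/7, 438/7, 36]
L2 α=1/5: [1352/35, 2949/35, 399/5]
= [39, 84, 80]

query (0,1) [L1,L2] — begin 0,0,0
L1 α=1/3: [29, 211/3, 35]
L2 α=1/8: [375/8, 373/6, 259/8]
= [47, 62, 32]


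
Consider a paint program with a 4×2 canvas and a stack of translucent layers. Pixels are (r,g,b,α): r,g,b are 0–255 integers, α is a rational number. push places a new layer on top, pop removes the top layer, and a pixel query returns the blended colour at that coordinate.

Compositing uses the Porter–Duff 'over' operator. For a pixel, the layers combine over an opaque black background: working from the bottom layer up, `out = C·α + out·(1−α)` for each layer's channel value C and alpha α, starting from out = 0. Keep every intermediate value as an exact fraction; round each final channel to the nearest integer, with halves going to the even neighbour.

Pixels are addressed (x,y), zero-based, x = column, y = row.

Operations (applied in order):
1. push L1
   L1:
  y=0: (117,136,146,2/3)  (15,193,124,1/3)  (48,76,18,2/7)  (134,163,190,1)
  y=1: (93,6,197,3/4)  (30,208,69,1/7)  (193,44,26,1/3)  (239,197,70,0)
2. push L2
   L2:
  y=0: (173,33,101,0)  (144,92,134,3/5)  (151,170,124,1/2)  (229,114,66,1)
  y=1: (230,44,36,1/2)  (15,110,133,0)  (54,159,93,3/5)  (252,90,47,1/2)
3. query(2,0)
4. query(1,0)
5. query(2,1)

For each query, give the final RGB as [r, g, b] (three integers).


at x=2,y=0 over L1,L2:
+L1 (α=2/7) → [96/7, 152/7, 36/7]
+L2 (α=1/2) → [1153/14, 671/7, 452/7]
→ [82, 96, 65]

query (1,0) [L1,L2] — begin 0,0,0
after L1 α=1/3: [5, 193/3, 124/3]
after L2 α=3/5: [442/5, 1214/15, 1454/15]
= [88, 81, 97]

(2,1) stack=L1,L2; from [0,0,0]:
+L1 (α=1/3) → [193/3, 44/3, 26/3]
+L2 (α=3/5) → [872/15, 1519/15, 889/15]
→ [58, 101, 59]


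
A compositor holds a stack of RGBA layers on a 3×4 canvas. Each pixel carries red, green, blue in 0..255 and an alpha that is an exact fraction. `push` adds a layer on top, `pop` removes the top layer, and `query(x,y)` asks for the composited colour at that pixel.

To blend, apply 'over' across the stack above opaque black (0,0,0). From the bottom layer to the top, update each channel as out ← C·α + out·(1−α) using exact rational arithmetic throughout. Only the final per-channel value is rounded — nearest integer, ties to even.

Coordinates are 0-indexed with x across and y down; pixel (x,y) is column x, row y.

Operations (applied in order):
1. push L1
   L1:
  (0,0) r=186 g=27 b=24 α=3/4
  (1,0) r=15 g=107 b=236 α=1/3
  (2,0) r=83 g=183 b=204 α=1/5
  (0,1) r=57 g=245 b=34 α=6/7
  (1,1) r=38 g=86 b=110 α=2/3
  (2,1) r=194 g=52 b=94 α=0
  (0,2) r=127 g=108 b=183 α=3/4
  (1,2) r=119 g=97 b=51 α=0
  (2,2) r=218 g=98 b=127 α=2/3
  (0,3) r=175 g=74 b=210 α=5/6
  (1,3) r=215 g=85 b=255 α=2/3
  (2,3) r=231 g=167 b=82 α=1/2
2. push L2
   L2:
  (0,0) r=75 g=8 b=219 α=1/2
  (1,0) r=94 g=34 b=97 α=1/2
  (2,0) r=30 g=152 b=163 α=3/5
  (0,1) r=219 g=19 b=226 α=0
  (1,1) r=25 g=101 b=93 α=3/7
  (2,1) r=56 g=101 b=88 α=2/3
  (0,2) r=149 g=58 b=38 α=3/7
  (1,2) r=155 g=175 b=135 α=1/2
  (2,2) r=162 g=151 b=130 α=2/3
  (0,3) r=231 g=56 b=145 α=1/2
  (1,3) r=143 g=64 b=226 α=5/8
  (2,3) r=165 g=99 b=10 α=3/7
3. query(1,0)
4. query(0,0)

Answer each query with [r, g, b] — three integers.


query (1,0) [L1,L2] — begin 0,0,0
after L1 α=1/3: [5, 107/3, 236/3]
after L2 α=1/2: [99/2, 209/6, 527/6]
→ [50, 35, 88]

at x=0,y=0 over L1,L2:
+L1 (α=3/4) → [279/2, 81/4, 18]
+L2 (α=1/2) → [429/4, 113/8, 237/2]
→ [107, 14, 118]


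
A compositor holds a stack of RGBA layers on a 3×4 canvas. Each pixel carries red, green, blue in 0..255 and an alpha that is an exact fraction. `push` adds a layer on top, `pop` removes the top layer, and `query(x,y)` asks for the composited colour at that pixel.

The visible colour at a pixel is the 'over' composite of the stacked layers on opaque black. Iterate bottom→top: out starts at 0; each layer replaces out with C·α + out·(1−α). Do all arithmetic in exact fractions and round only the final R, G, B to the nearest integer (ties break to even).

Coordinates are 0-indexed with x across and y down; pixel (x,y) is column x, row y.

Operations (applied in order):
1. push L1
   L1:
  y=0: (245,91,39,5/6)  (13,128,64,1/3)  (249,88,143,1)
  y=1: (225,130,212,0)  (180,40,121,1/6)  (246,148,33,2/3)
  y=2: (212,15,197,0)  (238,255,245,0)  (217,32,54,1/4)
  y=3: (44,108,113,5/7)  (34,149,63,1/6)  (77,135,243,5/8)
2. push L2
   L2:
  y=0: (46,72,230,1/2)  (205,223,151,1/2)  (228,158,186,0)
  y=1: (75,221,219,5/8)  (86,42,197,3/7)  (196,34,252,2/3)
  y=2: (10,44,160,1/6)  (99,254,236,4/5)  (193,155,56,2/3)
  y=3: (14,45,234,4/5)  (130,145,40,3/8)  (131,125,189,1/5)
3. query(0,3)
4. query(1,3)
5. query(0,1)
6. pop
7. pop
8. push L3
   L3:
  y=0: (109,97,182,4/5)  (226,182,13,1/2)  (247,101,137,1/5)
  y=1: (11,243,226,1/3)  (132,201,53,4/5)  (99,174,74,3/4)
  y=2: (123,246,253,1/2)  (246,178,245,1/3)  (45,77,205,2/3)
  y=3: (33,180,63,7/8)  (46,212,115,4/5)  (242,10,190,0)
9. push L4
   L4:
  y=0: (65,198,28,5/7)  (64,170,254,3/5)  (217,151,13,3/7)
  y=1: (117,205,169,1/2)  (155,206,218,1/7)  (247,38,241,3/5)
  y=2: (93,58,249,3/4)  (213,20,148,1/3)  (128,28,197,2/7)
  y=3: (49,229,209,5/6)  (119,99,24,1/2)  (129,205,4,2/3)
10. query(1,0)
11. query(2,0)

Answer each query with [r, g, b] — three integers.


at x=0,y=3 over L1,L2:
L1 α=5/7: [220/7, 540/7, 565/7]
L2 α=4/5: [612/35, 360/7, 7117/35]
rounded: [17, 51, 203]

at x=1,y=3 over L1,L2:
after L1 α=1/6: [17/3, 149/6, 21/2]
after L2 α=3/8: [1255/24, 3355/48, 345/16]
→ [52, 70, 22]

at x=0,y=1 over L1,L2:
L1 α=0: [0, 0, 0]
L2 α=5/8: [375/8, 1105/8, 1095/8]
→ [47, 138, 137]

query (1,0) [L3,L4] — begin 0,0,0
L3 α=1/2: [113, 91, 13/2]
L4 α=3/5: [418/5, 692/5, 155]
= [84, 138, 155]

query (2,0) [L3,L4] — begin 0,0,0
+L3 (α=1/5) → [247/5, 101/5, 137/5]
+L4 (α=3/7) → [4243/35, 2669/35, 743/35]
rounded: [121, 76, 21]


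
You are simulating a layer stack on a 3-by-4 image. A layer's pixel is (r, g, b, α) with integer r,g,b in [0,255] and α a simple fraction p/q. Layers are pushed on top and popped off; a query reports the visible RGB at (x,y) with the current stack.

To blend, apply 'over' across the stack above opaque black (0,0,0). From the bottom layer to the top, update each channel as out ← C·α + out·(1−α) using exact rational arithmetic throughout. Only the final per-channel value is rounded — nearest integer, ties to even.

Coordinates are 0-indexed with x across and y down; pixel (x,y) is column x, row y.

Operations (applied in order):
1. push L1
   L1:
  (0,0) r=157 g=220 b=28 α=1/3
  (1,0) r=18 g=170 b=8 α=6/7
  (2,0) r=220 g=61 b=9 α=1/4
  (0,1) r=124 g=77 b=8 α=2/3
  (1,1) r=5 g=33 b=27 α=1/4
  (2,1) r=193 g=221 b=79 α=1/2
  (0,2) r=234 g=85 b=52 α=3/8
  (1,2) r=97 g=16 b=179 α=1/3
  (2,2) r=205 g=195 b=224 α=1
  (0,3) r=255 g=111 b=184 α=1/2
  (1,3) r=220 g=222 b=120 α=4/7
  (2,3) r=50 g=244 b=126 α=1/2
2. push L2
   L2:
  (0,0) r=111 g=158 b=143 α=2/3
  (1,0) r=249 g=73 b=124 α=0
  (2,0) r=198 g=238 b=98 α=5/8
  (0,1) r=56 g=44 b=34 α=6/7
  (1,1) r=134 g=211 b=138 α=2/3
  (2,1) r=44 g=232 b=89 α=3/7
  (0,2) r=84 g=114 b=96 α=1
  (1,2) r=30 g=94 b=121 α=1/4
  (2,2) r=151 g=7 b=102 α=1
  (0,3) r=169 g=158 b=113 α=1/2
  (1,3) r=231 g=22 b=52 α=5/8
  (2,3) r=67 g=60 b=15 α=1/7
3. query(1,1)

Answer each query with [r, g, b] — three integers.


query (1,1) [L1,L2] — begin 0,0,0
after L1 α=1/4: [5/4, 33/4, 27/4]
after L2 α=2/3: [359/4, 1721/12, 377/4]
→ [90, 143, 94]


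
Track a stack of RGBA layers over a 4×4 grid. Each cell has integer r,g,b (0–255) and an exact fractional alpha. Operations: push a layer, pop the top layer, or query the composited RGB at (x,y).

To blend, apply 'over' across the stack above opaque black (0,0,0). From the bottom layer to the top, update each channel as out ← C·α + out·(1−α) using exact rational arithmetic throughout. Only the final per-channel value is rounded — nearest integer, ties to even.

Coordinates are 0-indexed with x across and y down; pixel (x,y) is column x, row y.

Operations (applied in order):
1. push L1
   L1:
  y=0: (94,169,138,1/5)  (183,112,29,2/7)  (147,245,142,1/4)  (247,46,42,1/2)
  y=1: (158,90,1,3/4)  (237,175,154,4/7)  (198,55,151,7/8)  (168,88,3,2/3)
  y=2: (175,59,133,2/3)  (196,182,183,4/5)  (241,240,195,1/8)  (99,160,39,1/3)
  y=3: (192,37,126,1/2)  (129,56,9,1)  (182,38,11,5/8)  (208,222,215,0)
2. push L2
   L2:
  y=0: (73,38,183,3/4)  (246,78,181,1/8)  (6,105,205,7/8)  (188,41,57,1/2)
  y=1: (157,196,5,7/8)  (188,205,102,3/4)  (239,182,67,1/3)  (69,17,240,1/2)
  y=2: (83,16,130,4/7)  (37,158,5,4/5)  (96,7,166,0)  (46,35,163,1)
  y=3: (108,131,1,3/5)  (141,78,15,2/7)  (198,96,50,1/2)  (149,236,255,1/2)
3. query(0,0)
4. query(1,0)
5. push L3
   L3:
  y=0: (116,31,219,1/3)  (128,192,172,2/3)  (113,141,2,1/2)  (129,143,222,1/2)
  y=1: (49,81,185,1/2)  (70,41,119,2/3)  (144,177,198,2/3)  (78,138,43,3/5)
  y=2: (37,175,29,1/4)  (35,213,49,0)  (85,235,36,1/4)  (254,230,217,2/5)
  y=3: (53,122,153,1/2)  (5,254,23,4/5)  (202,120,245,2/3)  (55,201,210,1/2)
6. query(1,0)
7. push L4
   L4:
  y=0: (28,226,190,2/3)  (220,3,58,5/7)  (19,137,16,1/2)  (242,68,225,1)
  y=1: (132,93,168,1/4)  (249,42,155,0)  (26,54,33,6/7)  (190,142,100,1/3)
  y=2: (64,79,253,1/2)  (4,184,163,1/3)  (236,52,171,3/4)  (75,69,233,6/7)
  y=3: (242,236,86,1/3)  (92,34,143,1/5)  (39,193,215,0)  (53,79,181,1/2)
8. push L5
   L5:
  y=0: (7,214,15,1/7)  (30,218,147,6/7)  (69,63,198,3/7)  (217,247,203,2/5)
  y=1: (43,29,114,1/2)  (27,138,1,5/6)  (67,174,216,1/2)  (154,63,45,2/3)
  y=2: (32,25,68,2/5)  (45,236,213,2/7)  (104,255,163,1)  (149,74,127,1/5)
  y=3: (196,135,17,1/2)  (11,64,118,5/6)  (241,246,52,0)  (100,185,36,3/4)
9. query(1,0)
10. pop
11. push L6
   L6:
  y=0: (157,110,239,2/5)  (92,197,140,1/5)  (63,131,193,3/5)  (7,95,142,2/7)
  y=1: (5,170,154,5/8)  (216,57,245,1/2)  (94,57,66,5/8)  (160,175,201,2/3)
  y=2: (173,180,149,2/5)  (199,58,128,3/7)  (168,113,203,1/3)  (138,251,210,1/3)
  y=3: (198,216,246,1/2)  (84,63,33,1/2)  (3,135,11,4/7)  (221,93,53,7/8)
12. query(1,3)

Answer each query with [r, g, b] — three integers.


(0,0) stack=L1,L2; from [0,0,0]:
L1 α=1/5: [94/5, 169/5, 138/5]
L2 α=3/4: [1189/20, 739/20, 2883/20]
rounded: [59, 37, 144]

query (1,0) [L1,L2] — begin 0,0,0
L1 α=2/7: [366/7, 32, 58/7]
L2 α=1/8: [153/2, 151/4, 239/8]
rounded: [76, 38, 30]

(1,0) stack=L1,L2,L3; from [0,0,0]:
L1 α=2/7: [366/7, 32, 58/7]
L2 α=1/8: [153/2, 151/4, 239/8]
L3 α=2/3: [665/6, 1687/12, 997/8]
= [111, 141, 125]

query (1,0) [L1,L2,L3,L4,L5] — begin 0,0,0
after L1 α=2/7: [366/7, 32, 58/7]
after L2 α=1/8: [153/2, 151/4, 239/8]
after L3 α=2/3: [665/6, 1687/12, 997/8]
after L4 α=5/7: [3965/21, 1777/42, 2157/28]
after L5 α=6/7: [7745/147, 56713/294, 26853/196]
= [53, 193, 137]

at x=1,y=3 over L1,L2,L3,L4,L6:
+L1 (α=1) → [129, 56, 9]
+L2 (α=2/7) → [927/7, 436/7, 75/7]
+L3 (α=4/5) → [1067/35, 7548/35, 719/35]
+L4 (α=1/5) → [7488/175, 31382/175, 7881/175]
+L6 (α=1/2) → [11094/175, 42407/350, 6828/175]
= [63, 121, 39]


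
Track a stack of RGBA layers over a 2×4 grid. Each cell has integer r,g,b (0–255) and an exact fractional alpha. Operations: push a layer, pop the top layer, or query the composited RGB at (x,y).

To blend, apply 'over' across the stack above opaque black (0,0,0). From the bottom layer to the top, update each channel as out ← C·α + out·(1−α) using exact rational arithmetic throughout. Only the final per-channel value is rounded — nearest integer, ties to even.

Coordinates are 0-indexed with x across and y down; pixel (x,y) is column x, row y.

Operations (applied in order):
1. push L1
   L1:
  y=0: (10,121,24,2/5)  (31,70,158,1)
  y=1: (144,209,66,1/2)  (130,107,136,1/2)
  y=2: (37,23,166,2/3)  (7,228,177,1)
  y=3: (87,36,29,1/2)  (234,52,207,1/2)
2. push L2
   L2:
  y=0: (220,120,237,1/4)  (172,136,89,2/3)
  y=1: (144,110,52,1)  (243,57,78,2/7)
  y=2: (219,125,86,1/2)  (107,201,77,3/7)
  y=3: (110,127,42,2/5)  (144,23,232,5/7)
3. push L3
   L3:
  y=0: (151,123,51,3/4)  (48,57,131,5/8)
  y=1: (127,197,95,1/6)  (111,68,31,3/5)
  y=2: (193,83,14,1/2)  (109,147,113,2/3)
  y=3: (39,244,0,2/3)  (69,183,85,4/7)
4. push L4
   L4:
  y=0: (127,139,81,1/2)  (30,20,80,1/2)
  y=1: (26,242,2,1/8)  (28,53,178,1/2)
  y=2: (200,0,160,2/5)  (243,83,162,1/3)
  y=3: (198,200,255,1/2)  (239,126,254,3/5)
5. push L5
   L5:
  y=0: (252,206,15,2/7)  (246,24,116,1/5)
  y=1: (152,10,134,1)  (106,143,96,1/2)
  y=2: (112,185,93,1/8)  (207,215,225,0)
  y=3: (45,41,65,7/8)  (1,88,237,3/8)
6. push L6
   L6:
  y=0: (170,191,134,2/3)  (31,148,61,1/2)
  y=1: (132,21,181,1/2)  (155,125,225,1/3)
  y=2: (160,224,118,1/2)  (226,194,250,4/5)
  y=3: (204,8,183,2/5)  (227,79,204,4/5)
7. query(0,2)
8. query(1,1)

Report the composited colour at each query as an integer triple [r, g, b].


(0,2) stack=L1,L2,L3,L4,L5,L6; from [0,0,0]:
after L1 α=2/3: [74/3, 46/3, 332/3]
after L2 α=1/2: [731/6, 421/6, 295/3]
after L3 α=1/2: [1889/12, 919/12, 337/6]
after L4 α=2/5: [3489/20, 919/20, 977/10]
after L5 α=1/8: [26663/160, 10133/160, 7769/80]
after L6 α=1/2: [52263/320, 45973/320, 17209/160]
rounded: [163, 144, 108]

query (1,1) [L1,L2,L3,L4,L5,L6] — begin 0,0,0
+L1 (α=1/2) → [65, 107/2, 68]
+L2 (α=2/7) → [811/7, 109/2, 496/7]
+L3 (α=3/5) → [3953/35, 313/5, 1643/35]
+L4 (α=1/2) → [4933/70, 289/5, 7873/70]
+L5 (α=1/2) → [12353/140, 502/5, 14593/140]
+L6 (α=1/3) → [23203/210, 543/5, 30343/210]
→ [110, 109, 144]


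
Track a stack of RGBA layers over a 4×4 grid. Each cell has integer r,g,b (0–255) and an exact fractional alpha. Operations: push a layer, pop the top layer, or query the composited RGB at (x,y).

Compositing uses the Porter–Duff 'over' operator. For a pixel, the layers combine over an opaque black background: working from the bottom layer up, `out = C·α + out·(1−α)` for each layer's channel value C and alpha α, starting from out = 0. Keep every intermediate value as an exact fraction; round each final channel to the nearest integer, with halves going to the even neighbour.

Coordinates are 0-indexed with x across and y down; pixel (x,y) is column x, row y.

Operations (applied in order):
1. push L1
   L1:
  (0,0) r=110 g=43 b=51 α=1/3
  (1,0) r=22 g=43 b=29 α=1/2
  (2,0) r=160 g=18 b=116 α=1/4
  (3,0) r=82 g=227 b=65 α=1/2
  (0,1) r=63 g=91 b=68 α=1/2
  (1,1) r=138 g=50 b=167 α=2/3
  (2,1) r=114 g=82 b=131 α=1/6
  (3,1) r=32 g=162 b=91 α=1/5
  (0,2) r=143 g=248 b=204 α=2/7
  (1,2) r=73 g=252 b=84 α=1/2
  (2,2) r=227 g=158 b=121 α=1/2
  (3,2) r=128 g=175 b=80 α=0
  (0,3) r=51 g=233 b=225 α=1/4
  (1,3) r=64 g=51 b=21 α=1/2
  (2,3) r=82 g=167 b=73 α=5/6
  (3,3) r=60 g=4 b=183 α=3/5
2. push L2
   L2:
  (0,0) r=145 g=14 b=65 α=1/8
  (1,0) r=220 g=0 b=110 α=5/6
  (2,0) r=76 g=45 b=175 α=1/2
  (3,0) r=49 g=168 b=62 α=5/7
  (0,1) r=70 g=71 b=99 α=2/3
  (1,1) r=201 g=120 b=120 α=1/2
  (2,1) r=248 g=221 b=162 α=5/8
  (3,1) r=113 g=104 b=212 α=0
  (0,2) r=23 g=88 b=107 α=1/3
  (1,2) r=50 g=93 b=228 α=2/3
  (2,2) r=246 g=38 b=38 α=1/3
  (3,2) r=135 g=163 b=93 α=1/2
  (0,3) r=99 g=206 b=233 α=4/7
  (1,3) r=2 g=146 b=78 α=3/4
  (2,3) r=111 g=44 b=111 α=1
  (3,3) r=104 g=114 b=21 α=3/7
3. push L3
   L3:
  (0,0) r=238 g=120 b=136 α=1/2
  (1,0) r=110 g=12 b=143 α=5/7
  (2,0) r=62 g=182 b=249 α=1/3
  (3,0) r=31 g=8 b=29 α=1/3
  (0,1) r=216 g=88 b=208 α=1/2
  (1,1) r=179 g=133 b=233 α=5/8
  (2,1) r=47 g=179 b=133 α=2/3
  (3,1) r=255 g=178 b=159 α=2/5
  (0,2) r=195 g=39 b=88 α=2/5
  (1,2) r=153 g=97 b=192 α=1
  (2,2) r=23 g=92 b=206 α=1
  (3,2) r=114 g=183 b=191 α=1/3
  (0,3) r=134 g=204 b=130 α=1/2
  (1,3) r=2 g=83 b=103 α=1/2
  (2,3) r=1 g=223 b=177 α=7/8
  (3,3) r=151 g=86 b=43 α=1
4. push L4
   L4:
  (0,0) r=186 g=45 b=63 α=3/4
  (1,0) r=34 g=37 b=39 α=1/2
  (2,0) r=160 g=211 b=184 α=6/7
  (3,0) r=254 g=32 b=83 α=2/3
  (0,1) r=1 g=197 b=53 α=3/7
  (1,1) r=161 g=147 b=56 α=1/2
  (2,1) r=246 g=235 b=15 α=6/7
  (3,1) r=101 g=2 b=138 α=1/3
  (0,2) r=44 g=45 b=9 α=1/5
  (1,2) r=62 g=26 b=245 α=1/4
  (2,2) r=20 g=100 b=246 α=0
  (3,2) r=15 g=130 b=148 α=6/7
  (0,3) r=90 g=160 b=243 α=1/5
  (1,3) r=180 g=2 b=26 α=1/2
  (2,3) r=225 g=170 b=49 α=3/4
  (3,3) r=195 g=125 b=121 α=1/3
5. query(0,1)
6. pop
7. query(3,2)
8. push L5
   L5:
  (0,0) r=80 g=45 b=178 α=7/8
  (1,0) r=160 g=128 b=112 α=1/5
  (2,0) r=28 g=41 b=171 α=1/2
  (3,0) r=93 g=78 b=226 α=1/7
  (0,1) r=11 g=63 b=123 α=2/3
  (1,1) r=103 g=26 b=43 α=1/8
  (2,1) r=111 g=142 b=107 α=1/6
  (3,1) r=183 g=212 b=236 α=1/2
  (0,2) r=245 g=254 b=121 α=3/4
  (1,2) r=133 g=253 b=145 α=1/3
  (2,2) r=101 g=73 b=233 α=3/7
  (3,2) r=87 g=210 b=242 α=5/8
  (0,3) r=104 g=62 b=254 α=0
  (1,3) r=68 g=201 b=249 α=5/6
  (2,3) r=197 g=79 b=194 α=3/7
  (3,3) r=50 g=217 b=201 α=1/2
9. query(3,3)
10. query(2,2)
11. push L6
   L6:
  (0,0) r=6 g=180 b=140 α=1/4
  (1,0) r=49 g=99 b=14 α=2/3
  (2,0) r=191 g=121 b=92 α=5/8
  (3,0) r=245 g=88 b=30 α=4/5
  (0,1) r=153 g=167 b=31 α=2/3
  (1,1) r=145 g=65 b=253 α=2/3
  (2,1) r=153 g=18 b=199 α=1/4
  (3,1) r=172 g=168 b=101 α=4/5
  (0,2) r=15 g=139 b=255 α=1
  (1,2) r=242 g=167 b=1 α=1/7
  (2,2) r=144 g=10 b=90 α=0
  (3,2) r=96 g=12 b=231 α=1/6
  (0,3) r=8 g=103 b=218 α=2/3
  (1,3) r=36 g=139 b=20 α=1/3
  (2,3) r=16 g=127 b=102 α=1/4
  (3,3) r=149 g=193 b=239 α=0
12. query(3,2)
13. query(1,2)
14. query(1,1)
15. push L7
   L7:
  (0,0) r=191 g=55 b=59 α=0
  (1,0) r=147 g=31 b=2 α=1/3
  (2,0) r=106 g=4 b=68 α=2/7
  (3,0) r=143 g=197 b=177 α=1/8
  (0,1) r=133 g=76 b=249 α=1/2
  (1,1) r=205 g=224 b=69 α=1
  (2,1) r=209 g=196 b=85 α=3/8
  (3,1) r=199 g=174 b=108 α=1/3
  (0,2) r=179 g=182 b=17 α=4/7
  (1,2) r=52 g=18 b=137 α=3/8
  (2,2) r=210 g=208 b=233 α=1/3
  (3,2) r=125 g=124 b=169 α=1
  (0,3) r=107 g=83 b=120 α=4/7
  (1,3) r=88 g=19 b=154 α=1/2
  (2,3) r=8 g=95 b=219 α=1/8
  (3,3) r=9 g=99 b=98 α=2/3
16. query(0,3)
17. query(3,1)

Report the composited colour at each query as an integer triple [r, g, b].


query (0,1) [L1,L2,L3,L4] — begin 0,0,0
after L1 α=1/2: [63/2, 91/2, 34]
after L2 α=2/3: [343/6, 125/2, 232/3]
after L3 α=1/2: [1639/12, 301/4, 428/3]
after L4 α=3/7: [1648/21, 892/7, 2189/21]
→ [78, 127, 104]

query (3,2) [L1,L2,L3] — begin 0,0,0
after L1 α=0: [0, 0, 0]
after L2 α=1/2: [135/2, 163/2, 93/2]
after L3 α=1/3: [83, 346/3, 284/3]
= [83, 115, 95]

(3,3) stack=L1,L2,L3,L5; from [0,0,0]:
after L1 α=3/5: [36, 12/5, 549/5]
after L2 α=3/7: [456/7, 1758/35, 2511/35]
after L3 α=1: [151, 86, 43]
after L5 α=1/2: [201/2, 303/2, 122]
→ [100, 152, 122]

query (2,2) [L1,L2,L3,L5] — begin 0,0,0
L1 α=1/2: [227/2, 79, 121/2]
L2 α=1/3: [473/3, 196/3, 53]
L3 α=1: [23, 92, 206]
L5 α=3/7: [395/7, 587/7, 1523/7]
→ [56, 84, 218]

at x=3,y=2 over L1,L2,L3,L5,L6:
+L1 (α=0) → [0, 0, 0]
+L2 (α=1/2) → [135/2, 163/2, 93/2]
+L3 (α=1/3) → [83, 346/3, 284/3]
+L5 (α=5/8) → [171/2, 349/2, 747/4]
+L6 (α=1/6) → [349/4, 1769/12, 1553/8]
rounded: [87, 147, 194]

at x=1,y=2 over L1,L2,L3,L5,L6:
+L1 (α=1/2) → [73/2, 126, 42]
+L2 (α=2/3) → [91/2, 104, 166]
+L3 (α=1) → [153, 97, 192]
+L5 (α=1/3) → [439/3, 149, 529/3]
+L6 (α=1/7) → [160, 1061/7, 1059/7]
→ [160, 152, 151]

(1,1) stack=L1,L2,L3,L5,L6; from [0,0,0]:
+L1 (α=2/3) → [92, 100/3, 334/3]
+L2 (α=1/2) → [293/2, 230/3, 347/3]
+L3 (α=5/8) → [2669/16, 895/8, 189]
+L5 (α=1/8) → [20331/128, 6473/64, 683/4]
+L6 (α=2/3) → [57451/384, 4931/64, 2707/12]
→ [150, 77, 226]

query (0,3) [L1,L2,L3,L5,L6,L7] — begin 0,0,0
L1 α=1/4: [51/4, 233/4, 225/4]
L2 α=4/7: [1737/28, 3995/28, 629/4]
L3 α=1/2: [5489/56, 9707/56, 1149/8]
L5 α=0: [5489/56, 9707/56, 1149/8]
L6 α=2/3: [6385/168, 7081/56, 4637/24]
L7 α=4/7: [30353/392, 39835/392, 1211/8]
→ [77, 102, 151]

(3,1) stack=L1,L2,L3,L5,L6,L7; from [0,0,0]:
L1 α=1/5: [32/5, 162/5, 91/5]
L2 α=0: [32/5, 162/5, 91/5]
L3 α=2/5: [2646/25, 2266/25, 1863/25]
L5 α=1/2: [7221/50, 3783/25, 7763/50]
L6 α=4/5: [41621/250, 20583/125, 27963/250]
L7 α=1/3: [66496/375, 20972/125, 13821/125]
= [177, 168, 111]


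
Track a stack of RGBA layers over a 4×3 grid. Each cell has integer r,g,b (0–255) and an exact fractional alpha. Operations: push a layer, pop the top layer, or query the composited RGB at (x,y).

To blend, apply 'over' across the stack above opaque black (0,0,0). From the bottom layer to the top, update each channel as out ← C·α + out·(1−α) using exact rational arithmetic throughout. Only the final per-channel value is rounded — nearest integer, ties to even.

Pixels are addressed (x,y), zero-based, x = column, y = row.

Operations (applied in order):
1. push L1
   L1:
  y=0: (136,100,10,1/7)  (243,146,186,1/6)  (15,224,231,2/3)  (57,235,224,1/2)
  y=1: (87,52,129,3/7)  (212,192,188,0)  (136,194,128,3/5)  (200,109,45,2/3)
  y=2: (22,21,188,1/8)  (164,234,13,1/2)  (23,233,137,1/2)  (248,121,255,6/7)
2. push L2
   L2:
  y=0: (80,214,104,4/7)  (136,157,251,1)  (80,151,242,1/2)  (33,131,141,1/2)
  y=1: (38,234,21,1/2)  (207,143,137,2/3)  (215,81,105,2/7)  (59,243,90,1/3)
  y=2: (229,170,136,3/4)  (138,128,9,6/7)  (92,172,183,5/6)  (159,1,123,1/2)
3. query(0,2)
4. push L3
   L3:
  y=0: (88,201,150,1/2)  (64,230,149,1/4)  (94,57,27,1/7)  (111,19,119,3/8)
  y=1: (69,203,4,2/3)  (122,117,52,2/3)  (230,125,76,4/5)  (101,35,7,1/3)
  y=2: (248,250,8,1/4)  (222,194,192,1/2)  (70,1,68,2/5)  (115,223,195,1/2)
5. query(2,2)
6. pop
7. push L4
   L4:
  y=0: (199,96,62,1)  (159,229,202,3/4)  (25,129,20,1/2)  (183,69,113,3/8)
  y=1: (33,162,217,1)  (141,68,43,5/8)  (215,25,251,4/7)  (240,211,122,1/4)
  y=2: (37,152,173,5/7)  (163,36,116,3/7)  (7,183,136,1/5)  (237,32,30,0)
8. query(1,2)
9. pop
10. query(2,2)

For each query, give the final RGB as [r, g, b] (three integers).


query (0,2) [L1,L2] — begin 0,0,0
L1 α=1/8: [11/4, 21/8, 47/2]
L2 α=3/4: [2759/16, 4101/32, 863/8]
rounded: [172, 128, 108]

query (2,2) [L1,L2,L3] — begin 0,0,0
+L1 (α=1/2) → [23/2, 233/2, 137/2]
+L2 (α=5/6) → [943/12, 651/4, 1967/12]
+L3 (α=2/5) → [1503/20, 1961/20, 2511/20]
rounded: [75, 98, 126]

query (1,2) [L1,L2,L4] — begin 0,0,0
after L1 α=1/2: [82, 117, 13/2]
after L2 α=6/7: [130, 885/7, 121/14]
after L4 α=3/7: [1009/7, 4296/49, 2678/49]
→ [144, 88, 55]

query (2,2) [L1,L2] — begin 0,0,0
L1 α=1/2: [23/2, 233/2, 137/2]
L2 α=5/6: [943/12, 651/4, 1967/12]
rounded: [79, 163, 164]
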